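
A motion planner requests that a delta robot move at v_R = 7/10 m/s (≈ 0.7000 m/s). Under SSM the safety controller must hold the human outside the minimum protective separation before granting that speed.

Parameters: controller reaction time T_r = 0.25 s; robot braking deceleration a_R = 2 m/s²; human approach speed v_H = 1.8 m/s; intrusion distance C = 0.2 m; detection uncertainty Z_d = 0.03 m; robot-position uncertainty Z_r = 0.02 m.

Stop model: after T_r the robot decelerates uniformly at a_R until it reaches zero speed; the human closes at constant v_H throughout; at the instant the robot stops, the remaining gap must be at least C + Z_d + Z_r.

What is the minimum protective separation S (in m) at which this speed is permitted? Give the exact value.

T_s = v_R/a_R = (7/10)/2 = 0.3500 s
robot in T_r: 0.7000·0.2500 = 0.1750 m
robot covers 0.7000·0.3500 − ½·2.0000·0.3500² = 0.1225 m while stopping
human over T_r+T_s: 1.8000·(0.2500+0.3500) = 1.0800 m
margins: 0.2000+0.0300+0.0200 = 0.2500 m
S_min ≈ 0.1750+0.1225+1.0800+0.2500  ⇒  S_min = 651/400 m

S_min = 651/400 m = 1.6275 m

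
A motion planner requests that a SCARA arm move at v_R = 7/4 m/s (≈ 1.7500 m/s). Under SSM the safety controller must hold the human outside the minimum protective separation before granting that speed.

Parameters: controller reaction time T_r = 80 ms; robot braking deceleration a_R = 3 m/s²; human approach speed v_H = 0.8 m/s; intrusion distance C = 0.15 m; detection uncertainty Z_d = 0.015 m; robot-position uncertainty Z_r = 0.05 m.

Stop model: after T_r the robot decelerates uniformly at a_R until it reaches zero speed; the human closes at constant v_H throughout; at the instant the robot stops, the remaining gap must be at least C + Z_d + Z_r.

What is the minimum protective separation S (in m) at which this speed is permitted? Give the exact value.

T_s = v_R/a_R = (7/4)/3 = 0.5833 s
robot in T_r: 1.7500·0.0800 = 0.1400 m
robot covers 1.7500·0.5833 − ½·3.0000·0.5833² = 0.5104 m while stopping
human closes 0.8000·0.6633 = 0.5307 m
margins: 0.1500+0.0150+0.0500 = 0.2150 m
S_min ≈ 0.1400+0.5104+0.5307+0.2150  ⇒  S_min = 16753/12000 m

S_min = 16753/12000 m = 1.3961 m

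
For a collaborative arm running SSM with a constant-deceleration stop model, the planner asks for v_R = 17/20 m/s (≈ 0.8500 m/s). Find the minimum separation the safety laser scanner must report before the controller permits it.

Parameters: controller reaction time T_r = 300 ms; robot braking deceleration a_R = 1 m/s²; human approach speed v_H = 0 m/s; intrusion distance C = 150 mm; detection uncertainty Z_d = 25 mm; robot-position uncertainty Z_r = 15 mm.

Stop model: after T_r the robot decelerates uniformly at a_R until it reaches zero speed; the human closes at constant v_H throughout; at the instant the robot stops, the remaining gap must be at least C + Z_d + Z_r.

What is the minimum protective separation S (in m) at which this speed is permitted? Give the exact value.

T_s = v_R/a_R = (17/20)/1 = 0.8500 s
reaction-phase robot travel = 0.8500·0.3000 = 0.2550 m
robot covers 0.8500·0.8500 − ½·1.0000·0.8500² = 0.3613 m while stopping
human over T_r+T_s: 0.0000·(0.3000+0.8500) = 0.0000 m
residual clearance needed = 0.1500+0.0250+0.0150 = 0.1900 m
S_min ≈ 0.2550+0.3613+0.0000+0.1900  ⇒  S_min = 129/160 m

S_min = 129/160 m = 0.8063 m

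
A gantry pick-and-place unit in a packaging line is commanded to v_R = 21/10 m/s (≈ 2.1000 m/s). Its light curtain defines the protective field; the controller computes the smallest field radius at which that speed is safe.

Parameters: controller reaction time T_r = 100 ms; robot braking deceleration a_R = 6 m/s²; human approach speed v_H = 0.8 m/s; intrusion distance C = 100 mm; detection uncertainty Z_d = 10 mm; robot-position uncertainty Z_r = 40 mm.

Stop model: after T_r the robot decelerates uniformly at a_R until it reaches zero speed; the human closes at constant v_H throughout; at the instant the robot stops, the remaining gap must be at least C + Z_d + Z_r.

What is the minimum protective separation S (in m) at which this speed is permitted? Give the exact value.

S_min = 87/80 m = 1.0875 m

T_s = v_R/a_R = (21/10)/6 = 0.3500 s
reaction-phase robot travel = 2.1000·0.1000 = 0.2100 m
robot under decel: 2.1000²/(2·6.0000) = 0.3675 m
human closes 0.8000·0.4500 = 0.3600 m
C+Z_d+Z_r = 0.1000+0.0100+0.0400 = 0.1500 m
S_min ≈ 0.2100+0.3675+0.3600+0.1500  ⇒  S_min = 87/80 m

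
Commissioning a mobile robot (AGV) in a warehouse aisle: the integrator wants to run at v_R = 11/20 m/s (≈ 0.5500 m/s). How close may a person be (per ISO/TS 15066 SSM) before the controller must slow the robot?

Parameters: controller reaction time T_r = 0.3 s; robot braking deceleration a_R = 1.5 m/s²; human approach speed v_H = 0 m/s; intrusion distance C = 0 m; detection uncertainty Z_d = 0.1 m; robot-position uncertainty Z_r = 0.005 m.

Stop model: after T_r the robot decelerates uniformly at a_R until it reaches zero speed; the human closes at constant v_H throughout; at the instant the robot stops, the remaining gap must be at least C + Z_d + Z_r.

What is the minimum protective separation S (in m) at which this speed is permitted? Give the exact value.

S_min = 89/240 m = 0.3708 m

stop time T_s = (11/20)/(3/2) = 0.3667 s
reaction-phase robot travel = 0.5500·0.3000 = 0.1650 m
robot under decel: 0.5500²/(2·1.5000) = 0.1008 m
human closes 0.0000·0.6667 = 0.0000 m
margins: 0.0000+0.1000+0.0050 = 0.1050 m
S_min ≈ 0.1650+0.1008+0.0000+0.1050  ⇒  S_min = 89/240 m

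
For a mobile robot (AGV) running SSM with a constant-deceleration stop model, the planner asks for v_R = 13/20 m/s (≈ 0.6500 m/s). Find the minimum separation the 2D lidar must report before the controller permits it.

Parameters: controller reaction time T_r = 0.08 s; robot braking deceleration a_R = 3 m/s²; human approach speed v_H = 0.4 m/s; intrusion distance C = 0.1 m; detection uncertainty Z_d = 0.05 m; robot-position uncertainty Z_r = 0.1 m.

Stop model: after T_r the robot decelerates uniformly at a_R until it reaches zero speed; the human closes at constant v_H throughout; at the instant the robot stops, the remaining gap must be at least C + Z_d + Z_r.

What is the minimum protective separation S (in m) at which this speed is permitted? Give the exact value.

S_min = 5893/12000 m = 0.4911 m

stop time T_s = (13/20)/3 = 0.2167 s
robot in T_r: 0.6500·0.0800 = 0.0520 m
robot under decel: 0.6500²/(2·3.0000) = 0.0704 m
human over T_r+T_s: 0.4000·(0.0800+0.2167) = 0.1187 m
C+Z_d+Z_r = 0.1000+0.0500+0.1000 = 0.2500 m
S_min ≈ 0.0520+0.0704+0.1187+0.2500  ⇒  S_min = 5893/12000 m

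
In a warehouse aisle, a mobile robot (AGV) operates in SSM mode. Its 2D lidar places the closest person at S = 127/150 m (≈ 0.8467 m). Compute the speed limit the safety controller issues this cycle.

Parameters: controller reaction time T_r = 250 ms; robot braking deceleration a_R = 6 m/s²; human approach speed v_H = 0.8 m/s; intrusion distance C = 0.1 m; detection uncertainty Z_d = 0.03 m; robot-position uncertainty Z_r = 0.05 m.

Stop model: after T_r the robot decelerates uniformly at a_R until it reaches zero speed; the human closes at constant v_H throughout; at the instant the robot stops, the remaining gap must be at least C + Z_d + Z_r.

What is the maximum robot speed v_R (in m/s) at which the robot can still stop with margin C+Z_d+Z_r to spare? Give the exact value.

at the boundary: (1/12)·v² + (23/60)·v + (-7/15) = 0
  disc = (23/60)² − 4·(1/12)·(-7/15) = 121/400 ; √disc = 11/20
  v_R = (−(23/60) + 11/20) / (2·(1/12)) = 1 m/s
check:
braking lasts T_s = 1/6 = 0.1667 s
robot covers v_R·T_r = 1.0000·0.2500 = 0.2500 m before braking
robot covers 1.0000·0.1667 − ½·6.0000·0.1667² = 0.0833 m while stopping
person approaches 0.8000·(0.2500+0.1667) = 0.3333 m
residual clearance needed = 0.1000+0.0300+0.0500 = 0.1800 m
sum ≈ 0.2500+0.0833+0.3333+0.1800 ≈ 0.8467 m = S ✓

v_R_max = 1 m/s = 1.0000 m/s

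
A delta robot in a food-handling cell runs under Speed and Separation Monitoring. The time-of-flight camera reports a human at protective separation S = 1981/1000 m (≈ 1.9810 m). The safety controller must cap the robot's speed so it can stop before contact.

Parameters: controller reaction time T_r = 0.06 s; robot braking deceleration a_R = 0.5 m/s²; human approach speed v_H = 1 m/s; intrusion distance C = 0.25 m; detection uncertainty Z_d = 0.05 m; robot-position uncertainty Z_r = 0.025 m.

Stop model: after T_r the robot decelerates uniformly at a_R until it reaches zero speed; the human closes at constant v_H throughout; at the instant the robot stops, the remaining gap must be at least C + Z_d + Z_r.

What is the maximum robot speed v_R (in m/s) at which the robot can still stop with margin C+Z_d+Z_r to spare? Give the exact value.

collect terms ⇒ (1)·v_R² + (103/50)·v_R + (-399/250) = 0
  disc = (103/50)² − 4·(1)·(-399/250) = 26569/2500 ; √disc = 163/50
  v_R = (−(103/50) + 163/50) / (2·(1)) = 3/5 m/s
check:
braking lasts T_s = (3/5)/(1/2) = 1.2000 s
robot covers v_R·T_r = 0.6000·0.0600 = 0.0360 m before braking
robot covers 0.6000·1.2000 − ½·0.5000·1.2000² = 0.3600 m while stopping
human closes 1.0000·1.2600 = 1.2600 m
margins: 0.2500+0.0500+0.0250 = 0.3250 m
sum ≈ 0.0360+0.3600+1.2600+0.3250 ≈ 1.9810 m = S ✓

v_R_max = 3/5 m/s = 0.6000 m/s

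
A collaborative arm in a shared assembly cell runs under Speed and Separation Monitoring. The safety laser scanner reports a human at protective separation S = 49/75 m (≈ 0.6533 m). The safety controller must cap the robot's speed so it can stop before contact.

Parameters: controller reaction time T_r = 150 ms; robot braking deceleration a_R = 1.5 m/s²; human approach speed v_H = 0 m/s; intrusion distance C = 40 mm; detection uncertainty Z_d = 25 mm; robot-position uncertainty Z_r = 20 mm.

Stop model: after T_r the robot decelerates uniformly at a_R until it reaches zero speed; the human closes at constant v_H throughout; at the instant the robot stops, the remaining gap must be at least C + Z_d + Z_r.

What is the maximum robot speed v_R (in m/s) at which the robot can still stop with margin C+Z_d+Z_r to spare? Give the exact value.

v_R_max = 11/10 m/s = 1.1000 m/s

collect terms ⇒ (1/3)·v_R² + (3/20)·v_R + (-341/600) = 0
  disc = (3/20)² − 4·(1/3)·(-341/600) = 2809/3600 ; √disc = 53/60
  v_R = (−(3/20) + 53/60) / (2·(1/3)) = 11/10 m/s
check:
T_s = v_R/a_R = (11/10)/(3/2) = 0.7333 s
reaction-phase robot travel = 1.1000·0.1500 = 0.1650 m
robot covers 1.1000·0.7333 − ½·1.5000·0.7333² = 0.4033 m while stopping
person approaches 0.0000·(0.1500+0.7333) = 0.0000 m
residual clearance needed = 0.0400+0.0250+0.0200 = 0.0850 m
sum ≈ 0.1650+0.4033+0.0000+0.0850 ≈ 0.6533 m = S ✓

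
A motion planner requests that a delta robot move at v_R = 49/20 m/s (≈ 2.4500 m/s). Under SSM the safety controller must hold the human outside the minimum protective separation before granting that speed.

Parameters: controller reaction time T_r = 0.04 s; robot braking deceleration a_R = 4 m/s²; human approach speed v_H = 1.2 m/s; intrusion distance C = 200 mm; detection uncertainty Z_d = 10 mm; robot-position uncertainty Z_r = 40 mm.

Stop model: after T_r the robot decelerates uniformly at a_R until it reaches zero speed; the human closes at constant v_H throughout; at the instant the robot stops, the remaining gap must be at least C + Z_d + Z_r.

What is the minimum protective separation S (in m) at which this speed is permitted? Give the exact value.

S_min = 30101/16000 m = 1.8813 m

braking lasts T_s = (49/20)/4 = 0.6125 s
reaction-phase robot travel = 2.4500·0.0400 = 0.0980 m
braking distance = 2.4500²/(2·4.0000) = 0.7503 m
person approaches 1.2000·(0.0400+0.6125) = 0.7830 m
residual clearance needed = 0.2000+0.0100+0.0400 = 0.2500 m
S_min ≈ 0.0980+0.7503+0.7830+0.2500  ⇒  S_min = 30101/16000 m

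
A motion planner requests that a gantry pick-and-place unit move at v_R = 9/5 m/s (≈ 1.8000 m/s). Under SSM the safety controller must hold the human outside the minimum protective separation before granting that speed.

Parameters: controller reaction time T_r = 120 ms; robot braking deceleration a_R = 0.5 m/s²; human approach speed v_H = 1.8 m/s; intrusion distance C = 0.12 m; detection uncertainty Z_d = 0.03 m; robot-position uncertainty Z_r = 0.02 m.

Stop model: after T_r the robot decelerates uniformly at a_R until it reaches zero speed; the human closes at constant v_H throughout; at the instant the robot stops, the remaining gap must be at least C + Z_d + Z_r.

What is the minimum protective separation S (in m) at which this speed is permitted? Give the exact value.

T_s = v_R/a_R = (9/5)/(1/2) = 3.6000 s
robot covers v_R·T_r = 1.8000·0.1200 = 0.2160 m before braking
braking distance = 1.8000²/(2·0.5000) = 3.2400 m
human closes 1.8000·3.7200 = 6.6960 m
residual clearance needed = 0.1200+0.0300+0.0200 = 0.1700 m
S_min ≈ 0.2160+3.2400+6.6960+0.1700  ⇒  S_min = 5161/500 m

S_min = 5161/500 m = 10.3220 m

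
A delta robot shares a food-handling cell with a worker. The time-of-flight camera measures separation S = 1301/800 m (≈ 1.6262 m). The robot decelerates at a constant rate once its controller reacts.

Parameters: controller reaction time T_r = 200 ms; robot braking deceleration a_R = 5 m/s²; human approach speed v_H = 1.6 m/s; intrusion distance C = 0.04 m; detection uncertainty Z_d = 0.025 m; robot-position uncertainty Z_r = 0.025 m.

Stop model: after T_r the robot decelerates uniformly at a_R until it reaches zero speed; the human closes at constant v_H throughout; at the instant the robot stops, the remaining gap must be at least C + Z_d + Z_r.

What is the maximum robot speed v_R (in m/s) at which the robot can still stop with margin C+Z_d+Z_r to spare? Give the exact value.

v_R_max = 7/4 m/s = 1.7500 m/s

at the boundary: (1/10)·v² + (13/25)·v + (-973/800) = 0
  disc = (13/25)² − 4·(1/10)·(-973/800) = 7569/10000 ; √disc = 87/100
  v_R = (−(13/25) + 87/100) / (2·(1/10)) = 7/4 m/s
check:
T_s = v_R/a_R = (7/4)/5 = 0.3500 s
reaction-phase robot travel = 1.7500·0.2000 = 0.3500 m
robot covers 1.7500·0.3500 − ½·5.0000·0.3500² = 0.3063 m while stopping
person approaches 1.6000·(0.2000+0.3500) = 0.8800 m
margins: 0.0400+0.0250+0.0250 = 0.0900 m
sum ≈ 0.3500+0.3063+0.8800+0.0900 ≈ 1.6262 m = S ✓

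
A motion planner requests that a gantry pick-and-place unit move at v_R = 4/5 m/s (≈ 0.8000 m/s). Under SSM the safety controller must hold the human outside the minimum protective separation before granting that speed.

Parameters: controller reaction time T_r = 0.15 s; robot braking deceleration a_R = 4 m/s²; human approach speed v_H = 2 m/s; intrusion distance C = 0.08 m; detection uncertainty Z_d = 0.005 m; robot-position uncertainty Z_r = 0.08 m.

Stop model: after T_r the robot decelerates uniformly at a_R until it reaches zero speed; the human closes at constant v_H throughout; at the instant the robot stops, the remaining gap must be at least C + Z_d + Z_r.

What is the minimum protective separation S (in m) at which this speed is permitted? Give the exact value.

S_min = 213/200 m = 1.0650 m

braking lasts T_s = (4/5)/4 = 0.2000 s
robot covers v_R·T_r = 0.8000·0.1500 = 0.1200 m before braking
braking distance = 0.8000²/(2·4.0000) = 0.0800 m
person approaches 2.0000·(0.1500+0.2000) = 0.7000 m
residual clearance needed = 0.0800+0.0050+0.0800 = 0.1650 m
S_min ≈ 0.1200+0.0800+0.7000+0.1650  ⇒  S_min = 213/200 m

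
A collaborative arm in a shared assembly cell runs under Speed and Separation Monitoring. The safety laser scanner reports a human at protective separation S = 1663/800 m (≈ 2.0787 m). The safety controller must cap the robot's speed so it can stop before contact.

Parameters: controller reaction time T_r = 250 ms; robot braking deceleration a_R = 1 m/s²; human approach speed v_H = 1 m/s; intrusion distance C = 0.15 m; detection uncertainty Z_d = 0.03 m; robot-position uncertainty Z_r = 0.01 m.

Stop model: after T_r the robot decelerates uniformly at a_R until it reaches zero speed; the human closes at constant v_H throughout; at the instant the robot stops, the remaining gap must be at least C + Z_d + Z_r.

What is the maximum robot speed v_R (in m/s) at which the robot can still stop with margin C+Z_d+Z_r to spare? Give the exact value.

v_R_max = 19/20 m/s = 0.9500 m/s

collect terms ⇒ (1/2)·v_R² + (5/4)·v_R + (-1311/800) = 0
  disc = (5/4)² − 4·(1/2)·(-1311/800) = 121/25 ; √disc = 11/5
  v_R = (−(5/4) + 11/5) / (2·(1/2)) = 19/20 m/s
check:
T_s = v_R/a_R = (19/20)/1 = 0.9500 s
reaction-phase robot travel = 0.9500·0.2500 = 0.2375 m
robot under decel: 0.9500²/(2·1.0000) = 0.4512 m
human closes 1.0000·1.2000 = 1.2000 m
C+Z_d+Z_r = 0.1500+0.0300+0.0100 = 0.1900 m
sum ≈ 0.2375+0.4512+1.2000+0.1900 ≈ 2.0787 m = S ✓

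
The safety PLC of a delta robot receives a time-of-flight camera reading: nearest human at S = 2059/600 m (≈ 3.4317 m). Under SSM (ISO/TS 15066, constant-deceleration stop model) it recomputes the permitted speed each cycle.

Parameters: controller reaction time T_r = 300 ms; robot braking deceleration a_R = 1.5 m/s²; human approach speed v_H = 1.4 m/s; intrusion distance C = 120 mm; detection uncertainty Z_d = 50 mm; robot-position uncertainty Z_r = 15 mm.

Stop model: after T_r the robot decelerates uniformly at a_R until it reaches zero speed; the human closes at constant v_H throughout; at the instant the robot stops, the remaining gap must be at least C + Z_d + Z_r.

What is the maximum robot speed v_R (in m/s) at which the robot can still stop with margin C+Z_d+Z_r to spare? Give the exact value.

collect terms ⇒ (1/3)·v_R² + (37/30)·v_R + (-212/75) = 0
  disc = (37/30)² − 4·(1/3)·(-212/75) = 529/100 ; √disc = 23/10
  v_R = (−(37/30) + 23/10) / (2·(1/3)) = 8/5 m/s
check:
T_s = v_R/a_R = (8/5)/(3/2) = 1.0667 s
robot in T_r: 1.6000·0.3000 = 0.4800 m
robot under decel: 1.6000²/(2·1.5000) = 0.8533 m
human over T_r+T_s: 1.4000·(0.3000+1.0667) = 1.9133 m
residual clearance needed = 0.1200+0.0500+0.0150 = 0.1850 m
sum ≈ 0.4800+0.8533+1.9133+0.1850 ≈ 3.4317 m = S ✓

v_R_max = 8/5 m/s = 1.6000 m/s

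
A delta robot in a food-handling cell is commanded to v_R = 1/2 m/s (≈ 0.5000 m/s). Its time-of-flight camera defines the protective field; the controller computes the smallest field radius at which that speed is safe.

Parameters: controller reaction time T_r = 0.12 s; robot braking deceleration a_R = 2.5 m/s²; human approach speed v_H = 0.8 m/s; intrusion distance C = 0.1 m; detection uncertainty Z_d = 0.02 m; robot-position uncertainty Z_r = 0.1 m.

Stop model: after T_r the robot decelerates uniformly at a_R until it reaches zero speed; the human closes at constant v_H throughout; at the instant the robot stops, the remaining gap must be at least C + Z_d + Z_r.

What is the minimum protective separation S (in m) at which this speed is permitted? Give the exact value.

T_s = v_R/a_R = (1/2)/(5/2) = 0.2000 s
reaction-phase robot travel = 0.5000·0.1200 = 0.0600 m
braking distance = 0.5000²/(2·2.5000) = 0.0500 m
human over T_r+T_s: 0.8000·(0.1200+0.2000) = 0.2560 m
C+Z_d+Z_r = 0.1000+0.0200+0.1000 = 0.2200 m
S_min ≈ 0.0600+0.0500+0.2560+0.2200  ⇒  S_min = 293/500 m

S_min = 293/500 m = 0.5860 m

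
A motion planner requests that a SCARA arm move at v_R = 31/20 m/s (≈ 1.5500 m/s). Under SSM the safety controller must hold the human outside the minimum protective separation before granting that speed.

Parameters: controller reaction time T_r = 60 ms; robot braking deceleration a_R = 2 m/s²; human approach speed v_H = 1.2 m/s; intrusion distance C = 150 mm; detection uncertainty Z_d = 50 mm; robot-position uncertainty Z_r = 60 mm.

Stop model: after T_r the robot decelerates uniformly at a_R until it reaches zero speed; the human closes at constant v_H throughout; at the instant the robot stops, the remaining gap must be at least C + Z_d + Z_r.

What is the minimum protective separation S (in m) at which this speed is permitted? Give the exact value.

stop time T_s = (31/20)/2 = 0.7750 s
robot in T_r: 1.5500·0.0600 = 0.0930 m
robot covers 1.5500·0.7750 − ½·2.0000·0.7750² = 0.6006 m while stopping
human over T_r+T_s: 1.2000·(0.0600+0.7750) = 1.0020 m
margins: 0.1500+0.0500+0.0600 = 0.2600 m
S_min ≈ 0.0930+0.6006+1.0020+0.2600  ⇒  S_min = 3129/1600 m

S_min = 3129/1600 m = 1.9556 m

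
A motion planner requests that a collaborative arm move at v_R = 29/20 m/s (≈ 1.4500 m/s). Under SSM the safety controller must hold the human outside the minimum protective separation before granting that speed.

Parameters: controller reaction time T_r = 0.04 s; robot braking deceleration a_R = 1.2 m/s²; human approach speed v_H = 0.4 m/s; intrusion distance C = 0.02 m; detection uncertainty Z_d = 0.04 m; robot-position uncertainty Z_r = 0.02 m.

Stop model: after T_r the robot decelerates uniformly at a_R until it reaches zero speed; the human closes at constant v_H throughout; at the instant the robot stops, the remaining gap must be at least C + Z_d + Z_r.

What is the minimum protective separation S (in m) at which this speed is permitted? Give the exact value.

braking lasts T_s = (29/20)/(6/5) = 1.2083 s
robot in T_r: 1.4500·0.0400 = 0.0580 m
robot covers 1.4500·1.2083 − ½·1.2000·1.2083² = 0.8760 m while stopping
human closes 0.4000·1.2483 = 0.4993 m
C+Z_d+Z_r = 0.0200+0.0400+0.0200 = 0.0800 m
S_min ≈ 0.0580+0.8760+0.4993+0.0800  ⇒  S_min = 12107/8000 m

S_min = 12107/8000 m = 1.5134 m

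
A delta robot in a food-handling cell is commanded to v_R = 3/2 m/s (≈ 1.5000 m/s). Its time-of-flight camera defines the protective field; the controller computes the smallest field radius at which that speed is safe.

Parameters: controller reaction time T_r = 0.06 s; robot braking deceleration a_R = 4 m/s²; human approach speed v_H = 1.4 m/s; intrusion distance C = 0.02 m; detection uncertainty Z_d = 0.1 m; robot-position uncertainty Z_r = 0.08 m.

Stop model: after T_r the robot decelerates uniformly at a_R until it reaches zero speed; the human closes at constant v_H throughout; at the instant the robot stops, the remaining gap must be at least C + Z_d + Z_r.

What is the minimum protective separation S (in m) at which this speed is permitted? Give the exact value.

S_min = 4721/4000 m = 1.1803 m

stop time T_s = (3/2)/4 = 0.3750 s
robot in T_r: 1.5000·0.0600 = 0.0900 m
robot covers 1.5000·0.3750 − ½·4.0000·0.3750² = 0.2812 m while stopping
human over T_r+T_s: 1.4000·(0.0600+0.3750) = 0.6090 m
residual clearance needed = 0.0200+0.1000+0.0800 = 0.2000 m
S_min ≈ 0.0900+0.2812+0.6090+0.2000  ⇒  S_min = 4721/4000 m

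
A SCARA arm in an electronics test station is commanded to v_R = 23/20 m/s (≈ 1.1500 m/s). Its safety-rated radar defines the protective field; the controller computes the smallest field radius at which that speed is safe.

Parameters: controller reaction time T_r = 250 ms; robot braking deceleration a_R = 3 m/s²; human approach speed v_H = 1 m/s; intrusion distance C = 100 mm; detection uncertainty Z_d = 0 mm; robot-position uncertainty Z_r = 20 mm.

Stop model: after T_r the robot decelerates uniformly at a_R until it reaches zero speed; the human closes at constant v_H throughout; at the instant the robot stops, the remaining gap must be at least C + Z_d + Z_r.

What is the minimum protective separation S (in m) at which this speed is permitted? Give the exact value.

S_min = 1009/800 m = 1.2612 m

braking lasts T_s = (23/20)/3 = 0.3833 s
reaction-phase robot travel = 1.1500·0.2500 = 0.2875 m
robot under decel: 1.1500²/(2·3.0000) = 0.2204 m
person approaches 1.0000·(0.2500+0.3833) = 0.6333 m
margins: 0.1000+0.0000+0.0200 = 0.1200 m
S_min ≈ 0.2875+0.2204+0.6333+0.1200  ⇒  S_min = 1009/800 m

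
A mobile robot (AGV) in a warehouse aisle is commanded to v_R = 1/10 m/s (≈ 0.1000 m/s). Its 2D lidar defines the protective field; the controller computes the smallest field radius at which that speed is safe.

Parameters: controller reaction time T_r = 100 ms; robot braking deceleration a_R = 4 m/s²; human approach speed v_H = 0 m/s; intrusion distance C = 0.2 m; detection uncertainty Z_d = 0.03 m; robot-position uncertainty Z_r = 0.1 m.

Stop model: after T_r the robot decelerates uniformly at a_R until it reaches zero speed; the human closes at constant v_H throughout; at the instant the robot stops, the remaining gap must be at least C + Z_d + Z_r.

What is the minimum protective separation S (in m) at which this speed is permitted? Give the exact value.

T_s = v_R/a_R = (1/10)/4 = 0.0250 s
robot in T_r: 0.1000·0.1000 = 0.0100 m
robot under decel: 0.1000²/(2·4.0000) = 0.0013 m
human closes 0.0000·0.1250 = 0.0000 m
residual clearance needed = 0.2000+0.0300+0.1000 = 0.3300 m
S_min ≈ 0.0100+0.0013+0.0000+0.3300  ⇒  S_min = 273/800 m

S_min = 273/800 m = 0.3412 m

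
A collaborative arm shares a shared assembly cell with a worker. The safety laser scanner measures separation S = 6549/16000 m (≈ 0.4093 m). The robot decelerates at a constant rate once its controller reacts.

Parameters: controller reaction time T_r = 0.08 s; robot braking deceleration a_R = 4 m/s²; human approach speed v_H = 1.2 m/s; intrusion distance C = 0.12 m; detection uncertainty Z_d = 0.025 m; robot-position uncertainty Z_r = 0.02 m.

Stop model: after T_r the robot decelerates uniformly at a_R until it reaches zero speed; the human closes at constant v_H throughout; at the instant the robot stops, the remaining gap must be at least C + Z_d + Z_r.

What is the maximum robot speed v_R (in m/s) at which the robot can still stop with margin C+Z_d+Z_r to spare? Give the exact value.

at the boundary: (1/8)·v² + (19/50)·v + (-2373/16000) = 0
  disc = (19/50)² − 4·(1/8)·(-2373/16000) = 34969/160000 ; √disc = 187/400
  v_R = (−(19/50) + 187/400) / (2·(1/8)) = 7/20 m/s
check:
braking lasts T_s = (7/20)/4 = 0.0875 s
reaction-phase robot travel = 0.3500·0.0800 = 0.0280 m
braking distance = 0.3500²/(2·4.0000) = 0.0153 m
human over T_r+T_s: 1.2000·(0.0800+0.0875) = 0.2010 m
C+Z_d+Z_r = 0.1200+0.0250+0.0200 = 0.1650 m
sum ≈ 0.0280+0.0153+0.2010+0.1650 ≈ 0.4093 m = S ✓

v_R_max = 7/20 m/s = 0.3500 m/s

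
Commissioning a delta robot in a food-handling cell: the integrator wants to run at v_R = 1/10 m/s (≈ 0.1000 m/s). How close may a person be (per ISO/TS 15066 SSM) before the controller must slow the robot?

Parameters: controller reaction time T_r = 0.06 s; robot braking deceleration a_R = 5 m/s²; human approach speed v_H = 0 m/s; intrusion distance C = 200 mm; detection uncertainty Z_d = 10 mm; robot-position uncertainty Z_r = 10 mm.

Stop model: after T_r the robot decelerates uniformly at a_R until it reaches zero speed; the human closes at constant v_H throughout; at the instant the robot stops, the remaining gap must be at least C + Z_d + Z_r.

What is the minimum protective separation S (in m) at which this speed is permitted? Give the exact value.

S_min = 227/1000 m = 0.2270 m

braking lasts T_s = (1/10)/5 = 0.0200 s
reaction-phase robot travel = 0.1000·0.0600 = 0.0060 m
braking distance = 0.1000²/(2·5.0000) = 0.0010 m
human over T_r+T_s: 0.0000·(0.0600+0.0200) = 0.0000 m
C+Z_d+Z_r = 0.2000+0.0100+0.0100 = 0.2200 m
S_min ≈ 0.0060+0.0010+0.0000+0.2200  ⇒  S_min = 227/1000 m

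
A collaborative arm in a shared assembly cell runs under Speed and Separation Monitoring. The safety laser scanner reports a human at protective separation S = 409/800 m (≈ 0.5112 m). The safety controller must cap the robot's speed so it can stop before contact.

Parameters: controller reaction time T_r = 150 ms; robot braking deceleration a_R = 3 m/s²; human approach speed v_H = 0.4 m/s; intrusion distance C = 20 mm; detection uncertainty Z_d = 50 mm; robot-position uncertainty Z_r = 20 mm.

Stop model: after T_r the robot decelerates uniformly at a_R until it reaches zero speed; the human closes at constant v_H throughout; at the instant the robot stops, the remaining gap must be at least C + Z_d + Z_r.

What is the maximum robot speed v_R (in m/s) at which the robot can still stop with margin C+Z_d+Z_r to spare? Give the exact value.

quadratic (1/6)·v² + (17/60)·v + (-289/800) = 0
  disc = (17/60)² − 4·(1/6)·(-289/800) = 289/900 ; √disc = 17/30
  v_R = (−(17/60) + 17/30) / (2·(1/6)) = 17/20 m/s
check:
stop time T_s = (17/20)/3 = 0.2833 s
robot in T_r: 0.8500·0.1500 = 0.1275 m
braking distance = 0.8500²/(2·3.0000) = 0.1204 m
human closes 0.4000·0.4333 = 0.1733 m
C+Z_d+Z_r = 0.0200+0.0500+0.0200 = 0.0900 m
sum ≈ 0.1275+0.1204+0.1733+0.0900 ≈ 0.5112 m = S ✓

v_R_max = 17/20 m/s = 0.8500 m/s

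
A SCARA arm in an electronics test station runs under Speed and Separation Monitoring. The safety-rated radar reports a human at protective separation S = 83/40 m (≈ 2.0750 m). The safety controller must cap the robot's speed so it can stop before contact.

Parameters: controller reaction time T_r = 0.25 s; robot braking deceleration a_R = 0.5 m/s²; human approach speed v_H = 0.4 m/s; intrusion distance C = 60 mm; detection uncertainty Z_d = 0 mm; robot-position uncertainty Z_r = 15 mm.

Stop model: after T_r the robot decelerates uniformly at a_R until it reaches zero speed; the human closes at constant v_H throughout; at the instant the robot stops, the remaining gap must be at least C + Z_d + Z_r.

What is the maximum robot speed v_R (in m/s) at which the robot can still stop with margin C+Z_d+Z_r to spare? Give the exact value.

v_R_max = 19/20 m/s = 0.9500 m/s

at the boundary: (1)·v² + (21/20)·v + (-19/10) = 0
  disc = (21/20)² − 4·(1)·(-19/10) = 3481/400 ; √disc = 59/20
  v_R = (−(21/20) + 59/20) / (2·(1)) = 19/20 m/s
check:
braking lasts T_s = (19/20)/(1/2) = 1.9000 s
reaction-phase robot travel = 0.9500·0.2500 = 0.2375 m
braking distance = 0.9500²/(2·0.5000) = 0.9025 m
person approaches 0.4000·(0.2500+1.9000) = 0.8600 m
C+Z_d+Z_r = 0.0600+0.0000+0.0150 = 0.0750 m
sum ≈ 0.2375+0.9025+0.8600+0.0750 ≈ 2.0750 m = S ✓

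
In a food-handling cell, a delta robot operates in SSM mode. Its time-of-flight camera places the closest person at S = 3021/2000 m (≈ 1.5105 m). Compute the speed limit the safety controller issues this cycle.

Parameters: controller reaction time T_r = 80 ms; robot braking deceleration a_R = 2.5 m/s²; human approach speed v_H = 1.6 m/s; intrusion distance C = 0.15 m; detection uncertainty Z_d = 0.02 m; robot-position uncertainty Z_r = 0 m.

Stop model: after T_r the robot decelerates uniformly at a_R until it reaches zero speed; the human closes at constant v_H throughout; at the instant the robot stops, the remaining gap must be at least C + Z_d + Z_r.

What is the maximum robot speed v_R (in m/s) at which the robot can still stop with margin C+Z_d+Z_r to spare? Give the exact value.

quadratic (1/5)·v² + (18/25)·v + (-97/80) = 0
  disc = (18/25)² − 4·(1/5)·(-97/80) = 3721/2500 ; √disc = 61/50
  v_R = (−(18/25) + 61/50) / (2·(1/5)) = 5/4 m/s
check:
braking lasts T_s = (5/4)/(5/2) = 0.5000 s
robot in T_r: 1.2500·0.0800 = 0.1000 m
braking distance = 1.2500²/(2·2.5000) = 0.3125 m
person approaches 1.6000·(0.0800+0.5000) = 0.9280 m
C+Z_d+Z_r = 0.1500+0.0200+0.0000 = 0.1700 m
sum ≈ 0.1000+0.3125+0.9280+0.1700 ≈ 1.5105 m = S ✓

v_R_max = 5/4 m/s = 1.2500 m/s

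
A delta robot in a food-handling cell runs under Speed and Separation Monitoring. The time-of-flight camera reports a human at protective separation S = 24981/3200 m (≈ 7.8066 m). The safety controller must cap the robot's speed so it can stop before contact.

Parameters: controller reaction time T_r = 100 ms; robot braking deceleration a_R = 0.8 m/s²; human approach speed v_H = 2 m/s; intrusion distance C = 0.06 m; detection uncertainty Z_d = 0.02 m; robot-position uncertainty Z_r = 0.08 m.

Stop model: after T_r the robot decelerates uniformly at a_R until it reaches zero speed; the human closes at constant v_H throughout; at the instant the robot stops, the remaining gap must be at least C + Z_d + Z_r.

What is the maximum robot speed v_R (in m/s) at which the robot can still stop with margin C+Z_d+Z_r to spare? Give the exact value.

v_R_max = 39/20 m/s = 1.9500 m/s

at the boundary: (5/8)·v² + (13/5)·v + (-23829/3200) = 0
  disc = (13/5)² − 4·(5/8)·(-23829/3200) = 162409/6400 ; √disc = 403/80
  v_R = (−(13/5) + 403/80) / (2·(5/8)) = 39/20 m/s
check:
braking lasts T_s = (39/20)/(4/5) = 2.4375 s
robot covers v_R·T_r = 1.9500·0.1000 = 0.1950 m before braking
robot covers 1.9500·2.4375 − ½·0.8000·2.4375² = 2.3766 m while stopping
human over T_r+T_s: 2.0000·(0.1000+2.4375) = 5.0750 m
margins: 0.0600+0.0200+0.0800 = 0.1600 m
sum ≈ 0.1950+2.3766+5.0750+0.1600 ≈ 7.8066 m = S ✓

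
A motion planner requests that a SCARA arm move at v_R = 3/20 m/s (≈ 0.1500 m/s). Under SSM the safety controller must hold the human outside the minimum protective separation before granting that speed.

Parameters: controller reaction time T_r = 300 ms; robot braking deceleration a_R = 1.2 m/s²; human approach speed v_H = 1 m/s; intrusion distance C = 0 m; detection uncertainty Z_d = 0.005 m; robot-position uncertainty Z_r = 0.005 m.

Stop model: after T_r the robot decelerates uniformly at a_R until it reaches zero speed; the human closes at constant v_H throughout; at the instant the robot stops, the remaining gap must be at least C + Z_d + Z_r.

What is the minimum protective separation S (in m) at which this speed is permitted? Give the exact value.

S_min = 783/1600 m = 0.4894 m

braking lasts T_s = (3/20)/(6/5) = 0.1250 s
robot covers v_R·T_r = 0.1500·0.3000 = 0.0450 m before braking
robot covers 0.1500·0.1250 − ½·1.2000·0.1250² = 0.0094 m while stopping
person approaches 1.0000·(0.3000+0.1250) = 0.4250 m
margins: 0.0000+0.0050+0.0050 = 0.0100 m
S_min ≈ 0.0450+0.0094+0.4250+0.0100  ⇒  S_min = 783/1600 m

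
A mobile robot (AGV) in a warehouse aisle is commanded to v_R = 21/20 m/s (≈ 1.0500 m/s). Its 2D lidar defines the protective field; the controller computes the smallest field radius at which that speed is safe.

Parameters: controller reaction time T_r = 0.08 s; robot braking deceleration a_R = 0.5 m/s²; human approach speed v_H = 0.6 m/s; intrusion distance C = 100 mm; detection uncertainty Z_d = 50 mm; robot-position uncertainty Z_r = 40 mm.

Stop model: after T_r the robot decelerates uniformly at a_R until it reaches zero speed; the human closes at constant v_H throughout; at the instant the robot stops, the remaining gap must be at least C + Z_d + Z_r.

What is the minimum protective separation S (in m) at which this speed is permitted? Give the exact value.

S_min = 5369/2000 m = 2.6845 m

stop time T_s = (21/20)/(1/2) = 2.1000 s
reaction-phase robot travel = 1.0500·0.0800 = 0.0840 m
braking distance = 1.0500²/(2·0.5000) = 1.1025 m
human over T_r+T_s: 0.6000·(0.0800+2.1000) = 1.3080 m
C+Z_d+Z_r = 0.1000+0.0500+0.0400 = 0.1900 m
S_min ≈ 0.0840+1.1025+1.3080+0.1900  ⇒  S_min = 5369/2000 m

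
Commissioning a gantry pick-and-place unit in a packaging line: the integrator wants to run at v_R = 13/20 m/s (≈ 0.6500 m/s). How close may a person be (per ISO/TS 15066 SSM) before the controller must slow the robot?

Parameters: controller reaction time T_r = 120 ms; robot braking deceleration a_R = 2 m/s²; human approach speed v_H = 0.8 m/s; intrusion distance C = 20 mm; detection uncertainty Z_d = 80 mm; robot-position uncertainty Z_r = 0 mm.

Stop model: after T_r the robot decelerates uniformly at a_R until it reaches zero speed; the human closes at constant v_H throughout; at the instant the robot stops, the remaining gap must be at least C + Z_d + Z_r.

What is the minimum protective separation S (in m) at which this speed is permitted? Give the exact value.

braking lasts T_s = (13/20)/2 = 0.3250 s
robot covers v_R·T_r = 0.6500·0.1200 = 0.0780 m before braking
robot covers 0.6500·0.3250 − ½·2.0000·0.3250² = 0.1056 m while stopping
human over T_r+T_s: 0.8000·(0.1200+0.3250) = 0.3560 m
residual clearance needed = 0.0200+0.0800+0.0000 = 0.1000 m
S_min ≈ 0.0780+0.1056+0.3560+0.1000  ⇒  S_min = 5117/8000 m

S_min = 5117/8000 m = 0.6396 m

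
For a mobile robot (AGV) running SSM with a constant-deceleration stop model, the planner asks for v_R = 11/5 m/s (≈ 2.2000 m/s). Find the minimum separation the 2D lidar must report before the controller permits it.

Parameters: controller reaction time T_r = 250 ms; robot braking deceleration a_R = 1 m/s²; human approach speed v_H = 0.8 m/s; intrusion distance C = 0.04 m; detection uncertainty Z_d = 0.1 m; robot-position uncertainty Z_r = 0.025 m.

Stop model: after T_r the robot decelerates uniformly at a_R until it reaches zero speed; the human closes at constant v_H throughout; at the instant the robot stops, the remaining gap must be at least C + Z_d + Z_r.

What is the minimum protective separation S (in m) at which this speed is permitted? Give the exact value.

braking lasts T_s = (11/5)/1 = 2.2000 s
reaction-phase robot travel = 2.2000·0.2500 = 0.5500 m
robot covers 2.2000·2.2000 − ½·1.0000·2.2000² = 2.4200 m while stopping
human over T_r+T_s: 0.8000·(0.2500+2.2000) = 1.9600 m
residual clearance needed = 0.0400+0.1000+0.0250 = 0.1650 m
S_min ≈ 0.5500+2.4200+1.9600+0.1650  ⇒  S_min = 1019/200 m

S_min = 1019/200 m = 5.0950 m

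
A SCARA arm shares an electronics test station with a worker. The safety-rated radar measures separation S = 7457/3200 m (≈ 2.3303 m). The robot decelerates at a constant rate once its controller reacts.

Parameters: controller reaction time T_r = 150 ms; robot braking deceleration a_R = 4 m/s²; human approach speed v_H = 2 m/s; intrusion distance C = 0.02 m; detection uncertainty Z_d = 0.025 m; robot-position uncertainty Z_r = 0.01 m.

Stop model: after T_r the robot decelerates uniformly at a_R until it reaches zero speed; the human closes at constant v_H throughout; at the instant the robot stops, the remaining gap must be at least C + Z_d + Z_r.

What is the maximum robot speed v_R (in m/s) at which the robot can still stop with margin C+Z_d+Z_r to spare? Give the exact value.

v_R_max = 43/20 m/s = 2.1500 m/s

at the boundary: (1/8)·v² + (13/20)·v + (-6321/3200) = 0
  disc = (13/20)² − 4·(1/8)·(-6321/3200) = 361/256 ; √disc = 19/16
  v_R = (−(13/20) + 19/16) / (2·(1/8)) = 43/20 m/s
check:
braking lasts T_s = (43/20)/4 = 0.5375 s
robot in T_r: 2.1500·0.1500 = 0.3225 m
robot covers 2.1500·0.5375 − ½·4.0000·0.5375² = 0.5778 m while stopping
person approaches 2.0000·(0.1500+0.5375) = 1.3750 m
margins: 0.0200+0.0250+0.0100 = 0.0550 m
sum ≈ 0.3225+0.5778+1.3750+0.0550 ≈ 2.3303 m = S ✓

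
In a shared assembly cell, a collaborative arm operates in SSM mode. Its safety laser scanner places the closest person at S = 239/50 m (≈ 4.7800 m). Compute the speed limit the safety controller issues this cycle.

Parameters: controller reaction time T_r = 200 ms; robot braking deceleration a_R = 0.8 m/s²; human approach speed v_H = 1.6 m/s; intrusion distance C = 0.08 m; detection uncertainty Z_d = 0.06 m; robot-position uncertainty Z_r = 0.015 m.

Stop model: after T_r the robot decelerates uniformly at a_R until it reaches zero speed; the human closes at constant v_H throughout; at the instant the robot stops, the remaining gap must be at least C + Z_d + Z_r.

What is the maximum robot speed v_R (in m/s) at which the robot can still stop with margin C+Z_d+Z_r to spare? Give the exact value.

v_R_max = 7/5 m/s = 1.4000 m/s

at the boundary: (5/8)·v² + (11/5)·v + (-861/200) = 0
  disc = (11/5)² − 4·(5/8)·(-861/200) = 6241/400 ; √disc = 79/20
  v_R = (−(11/5) + 79/20) / (2·(5/8)) = 7/5 m/s
check:
braking lasts T_s = (7/5)/(4/5) = 1.7500 s
robot in T_r: 1.4000·0.2000 = 0.2800 m
braking distance = 1.4000²/(2·0.8000) = 1.2250 m
human closes 1.6000·1.9500 = 3.1200 m
residual clearance needed = 0.0800+0.0600+0.0150 = 0.1550 m
sum ≈ 0.2800+1.2250+3.1200+0.1550 ≈ 4.7800 m = S ✓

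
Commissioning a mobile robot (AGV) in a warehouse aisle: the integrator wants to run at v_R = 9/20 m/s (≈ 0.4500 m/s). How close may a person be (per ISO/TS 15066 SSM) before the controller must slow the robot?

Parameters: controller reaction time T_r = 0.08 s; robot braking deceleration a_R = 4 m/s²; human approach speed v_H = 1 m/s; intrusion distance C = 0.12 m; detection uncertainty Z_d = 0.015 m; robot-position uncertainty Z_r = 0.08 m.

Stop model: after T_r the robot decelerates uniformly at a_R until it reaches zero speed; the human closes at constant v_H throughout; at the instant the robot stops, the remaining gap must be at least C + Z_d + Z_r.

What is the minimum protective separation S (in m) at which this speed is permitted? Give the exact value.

braking lasts T_s = (9/20)/4 = 0.1125 s
robot in T_r: 0.4500·0.0800 = 0.0360 m
robot under decel: 0.4500²/(2·4.0000) = 0.0253 m
human over T_r+T_s: 1.0000·(0.0800+0.1125) = 0.1925 m
residual clearance needed = 0.1200+0.0150+0.0800 = 0.2150 m
S_min ≈ 0.0360+0.0253+0.1925+0.2150  ⇒  S_min = 7501/16000 m

S_min = 7501/16000 m = 0.4688 m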